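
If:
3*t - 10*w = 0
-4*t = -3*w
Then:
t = 0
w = 0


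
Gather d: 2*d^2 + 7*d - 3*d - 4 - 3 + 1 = 2*d^2 + 4*d - 6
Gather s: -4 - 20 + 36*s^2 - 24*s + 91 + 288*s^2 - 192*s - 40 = 324*s^2 - 216*s + 27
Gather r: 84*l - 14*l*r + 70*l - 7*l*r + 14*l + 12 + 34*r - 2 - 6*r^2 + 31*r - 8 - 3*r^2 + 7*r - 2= 168*l - 9*r^2 + r*(72 - 21*l)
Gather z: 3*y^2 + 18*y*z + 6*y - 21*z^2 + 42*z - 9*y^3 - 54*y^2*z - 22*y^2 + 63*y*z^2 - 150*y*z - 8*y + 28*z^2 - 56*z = -9*y^3 - 19*y^2 - 2*y + z^2*(63*y + 7) + z*(-54*y^2 - 132*y - 14)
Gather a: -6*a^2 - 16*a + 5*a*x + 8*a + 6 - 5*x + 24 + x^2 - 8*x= -6*a^2 + a*(5*x - 8) + x^2 - 13*x + 30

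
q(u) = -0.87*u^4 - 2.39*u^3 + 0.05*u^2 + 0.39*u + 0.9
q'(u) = -3.48*u^3 - 7.17*u^2 + 0.1*u + 0.39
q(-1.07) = 2.33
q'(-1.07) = -3.66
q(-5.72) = -483.74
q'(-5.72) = 416.51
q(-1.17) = 2.71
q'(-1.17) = -3.97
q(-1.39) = 3.63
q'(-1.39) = -4.26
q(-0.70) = 1.26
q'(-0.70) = -2.00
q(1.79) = -20.88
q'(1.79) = -42.36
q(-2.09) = 5.52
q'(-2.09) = 0.63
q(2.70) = -90.96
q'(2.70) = -120.11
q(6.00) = -1638.72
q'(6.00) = -1008.81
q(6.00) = -1638.72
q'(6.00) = -1008.81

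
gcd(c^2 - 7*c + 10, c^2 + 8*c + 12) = 1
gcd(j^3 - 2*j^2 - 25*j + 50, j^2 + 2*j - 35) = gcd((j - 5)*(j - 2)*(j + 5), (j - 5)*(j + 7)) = j - 5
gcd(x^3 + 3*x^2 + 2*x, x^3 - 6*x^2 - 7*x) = x^2 + x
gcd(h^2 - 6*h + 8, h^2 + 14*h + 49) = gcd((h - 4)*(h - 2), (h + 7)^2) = 1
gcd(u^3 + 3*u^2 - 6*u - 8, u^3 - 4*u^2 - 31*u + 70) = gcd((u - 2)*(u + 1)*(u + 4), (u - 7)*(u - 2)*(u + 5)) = u - 2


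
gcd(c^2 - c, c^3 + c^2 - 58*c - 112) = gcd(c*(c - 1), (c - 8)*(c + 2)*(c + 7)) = 1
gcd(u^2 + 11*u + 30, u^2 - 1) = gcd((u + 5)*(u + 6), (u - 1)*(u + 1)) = 1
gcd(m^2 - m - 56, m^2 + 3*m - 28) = m + 7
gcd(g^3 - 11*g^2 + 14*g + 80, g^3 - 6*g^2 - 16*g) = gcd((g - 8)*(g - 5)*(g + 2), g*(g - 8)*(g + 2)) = g^2 - 6*g - 16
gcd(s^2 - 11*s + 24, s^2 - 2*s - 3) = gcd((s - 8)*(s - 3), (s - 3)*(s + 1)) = s - 3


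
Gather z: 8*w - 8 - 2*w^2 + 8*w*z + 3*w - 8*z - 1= -2*w^2 + 11*w + z*(8*w - 8) - 9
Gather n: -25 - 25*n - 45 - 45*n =-70*n - 70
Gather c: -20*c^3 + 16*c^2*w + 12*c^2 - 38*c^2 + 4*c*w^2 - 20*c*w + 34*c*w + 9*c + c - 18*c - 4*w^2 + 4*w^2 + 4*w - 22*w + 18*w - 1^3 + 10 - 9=-20*c^3 + c^2*(16*w - 26) + c*(4*w^2 + 14*w - 8)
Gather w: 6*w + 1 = 6*w + 1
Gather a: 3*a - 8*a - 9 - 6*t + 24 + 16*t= -5*a + 10*t + 15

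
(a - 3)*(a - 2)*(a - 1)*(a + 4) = a^4 - 2*a^3 - 13*a^2 + 38*a - 24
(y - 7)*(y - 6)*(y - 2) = y^3 - 15*y^2 + 68*y - 84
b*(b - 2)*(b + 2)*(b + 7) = b^4 + 7*b^3 - 4*b^2 - 28*b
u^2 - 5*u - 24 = (u - 8)*(u + 3)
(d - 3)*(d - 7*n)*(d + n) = d^3 - 6*d^2*n - 3*d^2 - 7*d*n^2 + 18*d*n + 21*n^2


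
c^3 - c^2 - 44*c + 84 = (c - 6)*(c - 2)*(c + 7)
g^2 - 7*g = g*(g - 7)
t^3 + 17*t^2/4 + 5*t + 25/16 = (t + 1/2)*(t + 5/4)*(t + 5/2)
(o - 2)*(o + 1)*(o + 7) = o^3 + 6*o^2 - 9*o - 14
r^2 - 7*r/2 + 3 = (r - 2)*(r - 3/2)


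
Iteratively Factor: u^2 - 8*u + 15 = (u - 5)*(u - 3)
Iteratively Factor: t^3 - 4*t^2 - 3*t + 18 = (t + 2)*(t^2 - 6*t + 9) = (t - 3)*(t + 2)*(t - 3)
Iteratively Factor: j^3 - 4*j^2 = (j)*(j^2 - 4*j) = j*(j - 4)*(j)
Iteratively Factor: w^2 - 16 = (w + 4)*(w - 4)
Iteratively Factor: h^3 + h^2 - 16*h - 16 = (h - 4)*(h^2 + 5*h + 4) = (h - 4)*(h + 1)*(h + 4)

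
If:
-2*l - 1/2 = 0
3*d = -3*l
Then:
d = 1/4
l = -1/4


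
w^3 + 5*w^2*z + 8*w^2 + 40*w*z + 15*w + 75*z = (w + 3)*(w + 5)*(w + 5*z)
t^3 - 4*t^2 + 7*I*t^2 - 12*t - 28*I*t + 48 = (t - 4)*(t + 3*I)*(t + 4*I)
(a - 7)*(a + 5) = a^2 - 2*a - 35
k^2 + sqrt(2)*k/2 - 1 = (k - sqrt(2)/2)*(k + sqrt(2))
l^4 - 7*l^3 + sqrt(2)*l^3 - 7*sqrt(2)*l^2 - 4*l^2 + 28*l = l*(l - 7)*(l - sqrt(2))*(l + 2*sqrt(2))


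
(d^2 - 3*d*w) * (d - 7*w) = d^3 - 10*d^2*w + 21*d*w^2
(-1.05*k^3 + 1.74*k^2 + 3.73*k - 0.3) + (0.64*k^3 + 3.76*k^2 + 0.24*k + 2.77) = -0.41*k^3 + 5.5*k^2 + 3.97*k + 2.47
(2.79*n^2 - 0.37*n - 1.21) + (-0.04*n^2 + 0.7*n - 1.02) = 2.75*n^2 + 0.33*n - 2.23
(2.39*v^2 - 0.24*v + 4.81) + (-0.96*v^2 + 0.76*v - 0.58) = 1.43*v^2 + 0.52*v + 4.23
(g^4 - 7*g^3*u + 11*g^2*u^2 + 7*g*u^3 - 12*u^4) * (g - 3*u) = g^5 - 10*g^4*u + 32*g^3*u^2 - 26*g^2*u^3 - 33*g*u^4 + 36*u^5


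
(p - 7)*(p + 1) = p^2 - 6*p - 7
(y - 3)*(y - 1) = y^2 - 4*y + 3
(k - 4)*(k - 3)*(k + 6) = k^3 - k^2 - 30*k + 72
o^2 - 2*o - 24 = (o - 6)*(o + 4)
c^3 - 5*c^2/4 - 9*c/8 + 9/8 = (c - 3/2)*(c - 3/4)*(c + 1)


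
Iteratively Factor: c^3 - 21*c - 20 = (c + 4)*(c^2 - 4*c - 5) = (c + 1)*(c + 4)*(c - 5)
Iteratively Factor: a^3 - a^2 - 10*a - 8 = (a - 4)*(a^2 + 3*a + 2) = (a - 4)*(a + 2)*(a + 1)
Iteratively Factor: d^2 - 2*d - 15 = (d - 5)*(d + 3)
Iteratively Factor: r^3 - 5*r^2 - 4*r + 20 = (r - 5)*(r^2 - 4) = (r - 5)*(r + 2)*(r - 2)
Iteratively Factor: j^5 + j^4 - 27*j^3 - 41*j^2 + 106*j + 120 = (j + 3)*(j^4 - 2*j^3 - 21*j^2 + 22*j + 40) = (j - 5)*(j + 3)*(j^3 + 3*j^2 - 6*j - 8) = (j - 5)*(j + 1)*(j + 3)*(j^2 + 2*j - 8) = (j - 5)*(j - 2)*(j + 1)*(j + 3)*(j + 4)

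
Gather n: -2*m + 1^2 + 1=2 - 2*m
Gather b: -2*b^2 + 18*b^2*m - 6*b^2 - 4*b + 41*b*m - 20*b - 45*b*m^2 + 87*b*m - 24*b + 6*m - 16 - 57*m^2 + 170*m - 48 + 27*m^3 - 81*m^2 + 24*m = b^2*(18*m - 8) + b*(-45*m^2 + 128*m - 48) + 27*m^3 - 138*m^2 + 200*m - 64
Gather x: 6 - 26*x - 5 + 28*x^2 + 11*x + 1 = 28*x^2 - 15*x + 2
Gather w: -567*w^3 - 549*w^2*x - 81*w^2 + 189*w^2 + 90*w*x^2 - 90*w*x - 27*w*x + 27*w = -567*w^3 + w^2*(108 - 549*x) + w*(90*x^2 - 117*x + 27)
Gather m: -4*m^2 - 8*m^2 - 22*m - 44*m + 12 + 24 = -12*m^2 - 66*m + 36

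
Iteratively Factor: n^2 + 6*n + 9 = (n + 3)*(n + 3)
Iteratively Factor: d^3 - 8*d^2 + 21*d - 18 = (d - 3)*(d^2 - 5*d + 6) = (d - 3)^2*(d - 2)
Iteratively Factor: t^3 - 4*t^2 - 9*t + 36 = (t + 3)*(t^2 - 7*t + 12) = (t - 3)*(t + 3)*(t - 4)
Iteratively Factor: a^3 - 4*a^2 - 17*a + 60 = (a - 3)*(a^2 - a - 20) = (a - 3)*(a + 4)*(a - 5)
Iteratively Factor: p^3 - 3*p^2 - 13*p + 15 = (p + 3)*(p^2 - 6*p + 5) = (p - 1)*(p + 3)*(p - 5)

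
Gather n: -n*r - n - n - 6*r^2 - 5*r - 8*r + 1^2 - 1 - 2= n*(-r - 2) - 6*r^2 - 13*r - 2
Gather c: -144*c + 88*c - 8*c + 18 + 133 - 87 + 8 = 72 - 64*c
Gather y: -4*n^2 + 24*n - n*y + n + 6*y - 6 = -4*n^2 + 25*n + y*(6 - n) - 6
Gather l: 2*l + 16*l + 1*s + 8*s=18*l + 9*s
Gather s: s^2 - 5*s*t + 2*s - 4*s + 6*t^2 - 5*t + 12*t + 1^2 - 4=s^2 + s*(-5*t - 2) + 6*t^2 + 7*t - 3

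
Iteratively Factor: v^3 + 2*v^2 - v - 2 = (v + 1)*(v^2 + v - 2) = (v - 1)*(v + 1)*(v + 2)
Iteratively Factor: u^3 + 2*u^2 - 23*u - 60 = (u - 5)*(u^2 + 7*u + 12) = (u - 5)*(u + 3)*(u + 4)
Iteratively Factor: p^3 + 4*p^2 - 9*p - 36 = (p - 3)*(p^2 + 7*p + 12) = (p - 3)*(p + 4)*(p + 3)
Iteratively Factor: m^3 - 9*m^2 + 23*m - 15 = (m - 1)*(m^2 - 8*m + 15) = (m - 3)*(m - 1)*(m - 5)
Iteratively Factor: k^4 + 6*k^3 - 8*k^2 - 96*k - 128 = (k + 4)*(k^3 + 2*k^2 - 16*k - 32) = (k + 2)*(k + 4)*(k^2 - 16) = (k + 2)*(k + 4)^2*(k - 4)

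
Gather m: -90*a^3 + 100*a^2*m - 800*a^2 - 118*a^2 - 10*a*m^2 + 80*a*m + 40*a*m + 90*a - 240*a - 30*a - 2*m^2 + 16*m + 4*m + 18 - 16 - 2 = -90*a^3 - 918*a^2 - 180*a + m^2*(-10*a - 2) + m*(100*a^2 + 120*a + 20)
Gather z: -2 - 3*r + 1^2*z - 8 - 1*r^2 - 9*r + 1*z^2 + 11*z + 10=-r^2 - 12*r + z^2 + 12*z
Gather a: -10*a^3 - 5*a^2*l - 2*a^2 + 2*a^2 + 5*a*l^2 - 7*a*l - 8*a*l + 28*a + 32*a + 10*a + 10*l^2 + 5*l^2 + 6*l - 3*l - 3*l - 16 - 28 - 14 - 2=-10*a^3 - 5*a^2*l + a*(5*l^2 - 15*l + 70) + 15*l^2 - 60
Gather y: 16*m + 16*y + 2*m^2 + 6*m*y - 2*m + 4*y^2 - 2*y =2*m^2 + 14*m + 4*y^2 + y*(6*m + 14)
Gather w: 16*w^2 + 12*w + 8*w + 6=16*w^2 + 20*w + 6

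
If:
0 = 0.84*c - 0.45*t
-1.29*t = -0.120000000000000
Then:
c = 0.05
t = 0.09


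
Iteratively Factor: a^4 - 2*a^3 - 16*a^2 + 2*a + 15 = (a + 1)*(a^3 - 3*a^2 - 13*a + 15) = (a - 1)*(a + 1)*(a^2 - 2*a - 15) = (a - 5)*(a - 1)*(a + 1)*(a + 3)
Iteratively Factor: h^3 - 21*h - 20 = (h + 4)*(h^2 - 4*h - 5) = (h - 5)*(h + 4)*(h + 1)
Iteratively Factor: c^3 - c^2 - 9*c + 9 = (c + 3)*(c^2 - 4*c + 3) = (c - 1)*(c + 3)*(c - 3)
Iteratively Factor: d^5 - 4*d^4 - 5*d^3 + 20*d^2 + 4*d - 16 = (d - 2)*(d^4 - 2*d^3 - 9*d^2 + 2*d + 8) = (d - 4)*(d - 2)*(d^3 + 2*d^2 - d - 2) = (d - 4)*(d - 2)*(d + 2)*(d^2 - 1) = (d - 4)*(d - 2)*(d - 1)*(d + 2)*(d + 1)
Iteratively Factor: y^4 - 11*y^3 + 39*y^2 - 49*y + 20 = (y - 5)*(y^3 - 6*y^2 + 9*y - 4) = (y - 5)*(y - 4)*(y^2 - 2*y + 1) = (y - 5)*(y - 4)*(y - 1)*(y - 1)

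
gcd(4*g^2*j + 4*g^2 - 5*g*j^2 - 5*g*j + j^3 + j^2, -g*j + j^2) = g - j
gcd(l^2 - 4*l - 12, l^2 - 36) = l - 6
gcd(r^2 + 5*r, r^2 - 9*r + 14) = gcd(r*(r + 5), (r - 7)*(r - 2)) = 1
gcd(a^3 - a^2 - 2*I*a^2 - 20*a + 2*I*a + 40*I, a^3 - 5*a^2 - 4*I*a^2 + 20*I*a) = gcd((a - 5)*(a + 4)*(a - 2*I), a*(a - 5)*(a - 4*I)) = a - 5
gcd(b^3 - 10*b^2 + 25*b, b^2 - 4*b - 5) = b - 5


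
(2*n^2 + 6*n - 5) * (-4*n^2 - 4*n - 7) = -8*n^4 - 32*n^3 - 18*n^2 - 22*n + 35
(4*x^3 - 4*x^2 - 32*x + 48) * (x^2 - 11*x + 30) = 4*x^5 - 48*x^4 + 132*x^3 + 280*x^2 - 1488*x + 1440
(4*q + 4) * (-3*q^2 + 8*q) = -12*q^3 + 20*q^2 + 32*q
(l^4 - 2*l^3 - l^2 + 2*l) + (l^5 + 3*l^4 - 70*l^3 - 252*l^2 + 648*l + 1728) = l^5 + 4*l^4 - 72*l^3 - 253*l^2 + 650*l + 1728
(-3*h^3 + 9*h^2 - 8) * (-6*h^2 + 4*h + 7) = 18*h^5 - 66*h^4 + 15*h^3 + 111*h^2 - 32*h - 56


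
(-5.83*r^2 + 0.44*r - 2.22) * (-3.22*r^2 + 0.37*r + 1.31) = 18.7726*r^4 - 3.5739*r^3 - 0.326099999999999*r^2 - 0.245*r - 2.9082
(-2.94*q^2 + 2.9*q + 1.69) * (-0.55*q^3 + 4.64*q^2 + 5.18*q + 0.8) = 1.617*q^5 - 15.2366*q^4 - 2.7027*q^3 + 20.5116*q^2 + 11.0742*q + 1.352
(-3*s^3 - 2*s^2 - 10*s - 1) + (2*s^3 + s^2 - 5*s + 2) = -s^3 - s^2 - 15*s + 1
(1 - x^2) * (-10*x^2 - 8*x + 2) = 10*x^4 + 8*x^3 - 12*x^2 - 8*x + 2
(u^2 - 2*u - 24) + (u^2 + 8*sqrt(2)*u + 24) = 2*u^2 - 2*u + 8*sqrt(2)*u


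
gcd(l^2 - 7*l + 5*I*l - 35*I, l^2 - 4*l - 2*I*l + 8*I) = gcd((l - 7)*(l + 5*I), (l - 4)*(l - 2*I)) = 1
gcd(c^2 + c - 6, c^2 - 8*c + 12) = c - 2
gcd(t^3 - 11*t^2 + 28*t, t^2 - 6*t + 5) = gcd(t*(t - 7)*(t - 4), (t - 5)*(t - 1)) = 1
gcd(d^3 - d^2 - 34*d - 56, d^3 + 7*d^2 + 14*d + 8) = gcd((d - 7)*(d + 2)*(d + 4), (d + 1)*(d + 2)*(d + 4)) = d^2 + 6*d + 8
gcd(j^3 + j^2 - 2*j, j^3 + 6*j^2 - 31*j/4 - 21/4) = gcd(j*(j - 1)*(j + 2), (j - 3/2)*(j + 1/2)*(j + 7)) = 1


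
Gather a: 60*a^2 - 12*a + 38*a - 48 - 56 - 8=60*a^2 + 26*a - 112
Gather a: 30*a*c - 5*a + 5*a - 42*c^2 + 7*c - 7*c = 30*a*c - 42*c^2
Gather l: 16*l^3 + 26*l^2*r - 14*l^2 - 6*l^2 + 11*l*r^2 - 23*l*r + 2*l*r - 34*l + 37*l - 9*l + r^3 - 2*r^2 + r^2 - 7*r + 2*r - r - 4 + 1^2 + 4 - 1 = 16*l^3 + l^2*(26*r - 20) + l*(11*r^2 - 21*r - 6) + r^3 - r^2 - 6*r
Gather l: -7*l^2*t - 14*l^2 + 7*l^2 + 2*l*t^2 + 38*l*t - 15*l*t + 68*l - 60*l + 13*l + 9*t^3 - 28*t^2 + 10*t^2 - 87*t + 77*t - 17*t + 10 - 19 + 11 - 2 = l^2*(-7*t - 7) + l*(2*t^2 + 23*t + 21) + 9*t^3 - 18*t^2 - 27*t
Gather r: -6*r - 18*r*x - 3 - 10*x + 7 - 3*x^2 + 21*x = r*(-18*x - 6) - 3*x^2 + 11*x + 4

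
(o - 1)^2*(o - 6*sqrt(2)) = o^3 - 6*sqrt(2)*o^2 - 2*o^2 + o + 12*sqrt(2)*o - 6*sqrt(2)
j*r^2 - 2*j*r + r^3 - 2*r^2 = r*(j + r)*(r - 2)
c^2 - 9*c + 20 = (c - 5)*(c - 4)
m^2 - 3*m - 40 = (m - 8)*(m + 5)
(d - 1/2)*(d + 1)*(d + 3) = d^3 + 7*d^2/2 + d - 3/2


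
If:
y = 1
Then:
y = 1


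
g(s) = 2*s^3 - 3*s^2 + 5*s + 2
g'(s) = 6*s^2 - 6*s + 5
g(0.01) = 2.05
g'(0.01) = 4.94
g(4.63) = 159.34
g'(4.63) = 105.84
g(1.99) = 15.83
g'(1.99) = 16.82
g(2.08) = 17.42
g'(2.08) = 18.48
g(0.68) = 4.64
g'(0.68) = 3.69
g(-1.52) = -19.55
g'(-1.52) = 27.98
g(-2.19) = -44.35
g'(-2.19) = 46.92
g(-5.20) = -386.34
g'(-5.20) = 198.44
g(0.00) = 2.00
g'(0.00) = 5.00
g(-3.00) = -94.00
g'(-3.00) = 77.00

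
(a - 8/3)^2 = a^2 - 16*a/3 + 64/9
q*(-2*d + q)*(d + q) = -2*d^2*q - d*q^2 + q^3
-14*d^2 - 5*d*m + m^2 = (-7*d + m)*(2*d + m)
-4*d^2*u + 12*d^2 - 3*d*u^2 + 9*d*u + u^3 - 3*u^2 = (-4*d + u)*(d + u)*(u - 3)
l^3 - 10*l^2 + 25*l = l*(l - 5)^2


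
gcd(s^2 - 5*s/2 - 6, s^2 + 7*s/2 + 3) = s + 3/2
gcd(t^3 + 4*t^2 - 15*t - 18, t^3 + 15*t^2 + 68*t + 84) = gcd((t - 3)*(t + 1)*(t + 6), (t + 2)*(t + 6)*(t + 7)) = t + 6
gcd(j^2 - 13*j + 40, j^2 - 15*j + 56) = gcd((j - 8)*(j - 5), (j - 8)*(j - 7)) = j - 8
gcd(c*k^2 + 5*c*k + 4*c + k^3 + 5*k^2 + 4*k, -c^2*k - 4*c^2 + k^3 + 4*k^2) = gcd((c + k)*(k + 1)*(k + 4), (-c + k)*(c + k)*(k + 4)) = c*k + 4*c + k^2 + 4*k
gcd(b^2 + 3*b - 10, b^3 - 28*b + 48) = b - 2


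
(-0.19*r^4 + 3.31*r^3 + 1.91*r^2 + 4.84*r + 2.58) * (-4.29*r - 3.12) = 0.8151*r^5 - 13.6071*r^4 - 18.5211*r^3 - 26.7228*r^2 - 26.169*r - 8.0496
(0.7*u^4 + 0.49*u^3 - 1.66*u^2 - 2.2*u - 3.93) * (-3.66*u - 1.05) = -2.562*u^5 - 2.5284*u^4 + 5.5611*u^3 + 9.795*u^2 + 16.6938*u + 4.1265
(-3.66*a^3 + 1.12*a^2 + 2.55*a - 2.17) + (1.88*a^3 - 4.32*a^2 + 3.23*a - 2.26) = -1.78*a^3 - 3.2*a^2 + 5.78*a - 4.43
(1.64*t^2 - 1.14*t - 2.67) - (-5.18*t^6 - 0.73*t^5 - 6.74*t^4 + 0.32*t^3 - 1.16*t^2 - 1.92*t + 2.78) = 5.18*t^6 + 0.73*t^5 + 6.74*t^4 - 0.32*t^3 + 2.8*t^2 + 0.78*t - 5.45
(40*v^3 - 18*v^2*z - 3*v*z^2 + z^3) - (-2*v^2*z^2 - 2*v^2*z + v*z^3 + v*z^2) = 40*v^3 + 2*v^2*z^2 - 16*v^2*z - v*z^3 - 4*v*z^2 + z^3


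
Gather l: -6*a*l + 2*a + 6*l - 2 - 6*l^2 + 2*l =2*a - 6*l^2 + l*(8 - 6*a) - 2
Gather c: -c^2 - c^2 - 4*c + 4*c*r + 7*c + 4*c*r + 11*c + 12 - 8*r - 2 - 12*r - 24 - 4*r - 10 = -2*c^2 + c*(8*r + 14) - 24*r - 24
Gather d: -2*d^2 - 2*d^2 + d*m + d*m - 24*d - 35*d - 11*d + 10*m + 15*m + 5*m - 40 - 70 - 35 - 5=-4*d^2 + d*(2*m - 70) + 30*m - 150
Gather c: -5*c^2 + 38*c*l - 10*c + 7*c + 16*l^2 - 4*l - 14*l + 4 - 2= -5*c^2 + c*(38*l - 3) + 16*l^2 - 18*l + 2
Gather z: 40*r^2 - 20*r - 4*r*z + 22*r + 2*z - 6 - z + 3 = 40*r^2 + 2*r + z*(1 - 4*r) - 3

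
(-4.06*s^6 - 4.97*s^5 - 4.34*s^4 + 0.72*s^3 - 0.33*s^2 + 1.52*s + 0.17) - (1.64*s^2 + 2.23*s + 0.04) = -4.06*s^6 - 4.97*s^5 - 4.34*s^4 + 0.72*s^3 - 1.97*s^2 - 0.71*s + 0.13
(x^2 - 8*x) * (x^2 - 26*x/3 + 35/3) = x^4 - 50*x^3/3 + 81*x^2 - 280*x/3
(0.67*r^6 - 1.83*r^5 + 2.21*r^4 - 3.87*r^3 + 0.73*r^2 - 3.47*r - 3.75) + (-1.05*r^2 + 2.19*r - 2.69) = 0.67*r^6 - 1.83*r^5 + 2.21*r^4 - 3.87*r^3 - 0.32*r^2 - 1.28*r - 6.44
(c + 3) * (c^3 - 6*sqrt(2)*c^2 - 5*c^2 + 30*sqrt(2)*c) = c^4 - 6*sqrt(2)*c^3 - 2*c^3 - 15*c^2 + 12*sqrt(2)*c^2 + 90*sqrt(2)*c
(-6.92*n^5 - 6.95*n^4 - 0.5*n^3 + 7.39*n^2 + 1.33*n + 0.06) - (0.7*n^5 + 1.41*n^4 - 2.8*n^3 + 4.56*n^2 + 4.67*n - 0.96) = -7.62*n^5 - 8.36*n^4 + 2.3*n^3 + 2.83*n^2 - 3.34*n + 1.02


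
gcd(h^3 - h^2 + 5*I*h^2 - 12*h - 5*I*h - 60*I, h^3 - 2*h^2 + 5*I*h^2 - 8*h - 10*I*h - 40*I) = h^2 + h*(-4 + 5*I) - 20*I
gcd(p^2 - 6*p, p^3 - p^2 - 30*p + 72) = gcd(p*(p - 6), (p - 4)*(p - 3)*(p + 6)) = 1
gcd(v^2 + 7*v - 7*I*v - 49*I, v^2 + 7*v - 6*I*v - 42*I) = v + 7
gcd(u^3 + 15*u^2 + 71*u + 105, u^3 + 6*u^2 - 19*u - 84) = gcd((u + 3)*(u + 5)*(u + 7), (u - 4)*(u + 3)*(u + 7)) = u^2 + 10*u + 21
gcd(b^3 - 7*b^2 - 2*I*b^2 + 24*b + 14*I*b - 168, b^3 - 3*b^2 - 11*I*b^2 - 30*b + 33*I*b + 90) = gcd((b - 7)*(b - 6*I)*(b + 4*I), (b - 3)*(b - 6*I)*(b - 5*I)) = b - 6*I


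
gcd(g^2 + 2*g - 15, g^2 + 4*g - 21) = g - 3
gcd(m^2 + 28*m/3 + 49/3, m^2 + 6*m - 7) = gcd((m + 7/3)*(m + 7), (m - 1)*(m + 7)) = m + 7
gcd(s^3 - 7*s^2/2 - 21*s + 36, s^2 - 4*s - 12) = s - 6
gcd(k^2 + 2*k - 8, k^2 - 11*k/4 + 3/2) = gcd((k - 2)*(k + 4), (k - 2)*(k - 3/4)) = k - 2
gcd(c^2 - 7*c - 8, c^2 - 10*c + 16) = c - 8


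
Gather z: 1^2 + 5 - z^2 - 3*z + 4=-z^2 - 3*z + 10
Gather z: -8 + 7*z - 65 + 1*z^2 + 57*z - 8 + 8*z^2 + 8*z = 9*z^2 + 72*z - 81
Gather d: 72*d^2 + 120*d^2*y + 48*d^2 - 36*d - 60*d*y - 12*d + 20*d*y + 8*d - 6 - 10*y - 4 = d^2*(120*y + 120) + d*(-40*y - 40) - 10*y - 10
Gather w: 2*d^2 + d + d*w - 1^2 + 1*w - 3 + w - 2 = 2*d^2 + d + w*(d + 2) - 6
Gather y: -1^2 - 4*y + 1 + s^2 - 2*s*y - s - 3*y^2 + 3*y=s^2 - s - 3*y^2 + y*(-2*s - 1)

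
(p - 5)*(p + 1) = p^2 - 4*p - 5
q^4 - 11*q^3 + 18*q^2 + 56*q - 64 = (q - 8)*(q - 4)*(q - 1)*(q + 2)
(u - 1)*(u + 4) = u^2 + 3*u - 4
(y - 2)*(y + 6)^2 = y^3 + 10*y^2 + 12*y - 72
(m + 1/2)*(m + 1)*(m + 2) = m^3 + 7*m^2/2 + 7*m/2 + 1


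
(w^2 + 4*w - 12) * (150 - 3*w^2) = -3*w^4 - 12*w^3 + 186*w^2 + 600*w - 1800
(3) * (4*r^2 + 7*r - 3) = 12*r^2 + 21*r - 9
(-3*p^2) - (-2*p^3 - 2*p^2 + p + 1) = 2*p^3 - p^2 - p - 1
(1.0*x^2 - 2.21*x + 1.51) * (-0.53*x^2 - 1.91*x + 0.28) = -0.53*x^4 - 0.7387*x^3 + 3.7008*x^2 - 3.5029*x + 0.4228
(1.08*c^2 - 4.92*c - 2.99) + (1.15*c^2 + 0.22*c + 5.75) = 2.23*c^2 - 4.7*c + 2.76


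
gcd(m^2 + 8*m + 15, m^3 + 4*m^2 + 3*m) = m + 3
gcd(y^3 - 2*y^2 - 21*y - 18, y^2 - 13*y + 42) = y - 6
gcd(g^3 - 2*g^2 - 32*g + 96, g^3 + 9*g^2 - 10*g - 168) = g^2 + 2*g - 24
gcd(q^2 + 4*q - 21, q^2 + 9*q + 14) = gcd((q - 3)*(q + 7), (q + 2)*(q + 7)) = q + 7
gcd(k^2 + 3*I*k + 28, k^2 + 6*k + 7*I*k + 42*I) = k + 7*I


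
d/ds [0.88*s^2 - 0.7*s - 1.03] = 1.76*s - 0.7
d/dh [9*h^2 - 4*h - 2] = 18*h - 4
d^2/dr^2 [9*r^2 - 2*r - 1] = 18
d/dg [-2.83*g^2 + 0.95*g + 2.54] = 0.95 - 5.66*g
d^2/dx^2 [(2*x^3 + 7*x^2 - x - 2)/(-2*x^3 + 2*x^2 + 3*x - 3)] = 12*(-6*x^6 - 4*x^5 - 3*x^4 + 42*x^3 - 20*x^2 - 6*x - 4)/(8*x^9 - 24*x^8 - 12*x^7 + 100*x^6 - 54*x^5 - 126*x^4 + 135*x^3 + 27*x^2 - 81*x + 27)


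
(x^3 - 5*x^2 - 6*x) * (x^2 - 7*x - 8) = x^5 - 12*x^4 + 21*x^3 + 82*x^2 + 48*x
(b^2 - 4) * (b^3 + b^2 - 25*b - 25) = b^5 + b^4 - 29*b^3 - 29*b^2 + 100*b + 100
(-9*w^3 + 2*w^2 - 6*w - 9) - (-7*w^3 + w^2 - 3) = -2*w^3 + w^2 - 6*w - 6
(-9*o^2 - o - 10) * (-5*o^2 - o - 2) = 45*o^4 + 14*o^3 + 69*o^2 + 12*o + 20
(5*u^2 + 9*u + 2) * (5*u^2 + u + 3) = 25*u^4 + 50*u^3 + 34*u^2 + 29*u + 6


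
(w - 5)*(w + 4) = w^2 - w - 20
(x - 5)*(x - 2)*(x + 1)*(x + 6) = x^4 - 33*x^2 + 28*x + 60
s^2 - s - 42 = (s - 7)*(s + 6)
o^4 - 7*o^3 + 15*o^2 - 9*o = o*(o - 3)^2*(o - 1)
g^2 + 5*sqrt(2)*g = g*(g + 5*sqrt(2))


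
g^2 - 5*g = g*(g - 5)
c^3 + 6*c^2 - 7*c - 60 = (c - 3)*(c + 4)*(c + 5)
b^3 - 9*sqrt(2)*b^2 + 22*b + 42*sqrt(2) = (b - 7*sqrt(2))*(b - 3*sqrt(2))*(b + sqrt(2))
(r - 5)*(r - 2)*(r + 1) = r^3 - 6*r^2 + 3*r + 10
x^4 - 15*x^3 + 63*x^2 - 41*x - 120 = (x - 8)*(x - 5)*(x - 3)*(x + 1)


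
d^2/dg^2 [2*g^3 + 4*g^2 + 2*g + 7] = 12*g + 8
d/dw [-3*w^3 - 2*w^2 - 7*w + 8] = -9*w^2 - 4*w - 7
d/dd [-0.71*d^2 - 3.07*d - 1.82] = -1.42*d - 3.07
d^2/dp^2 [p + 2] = 0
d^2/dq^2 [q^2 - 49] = 2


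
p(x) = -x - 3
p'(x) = -1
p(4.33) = -7.33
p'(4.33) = -1.00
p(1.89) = -4.89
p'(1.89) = -1.00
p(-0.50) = -2.50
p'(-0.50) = -1.00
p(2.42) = -5.42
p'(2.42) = -1.00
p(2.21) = -5.21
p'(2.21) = -1.00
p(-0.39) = -2.61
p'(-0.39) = -1.00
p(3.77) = -6.77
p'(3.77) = -1.00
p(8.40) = -11.40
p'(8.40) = -1.00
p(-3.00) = 0.00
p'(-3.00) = -1.00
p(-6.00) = 3.00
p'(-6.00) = -1.00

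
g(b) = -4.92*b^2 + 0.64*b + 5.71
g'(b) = 0.64 - 9.84*b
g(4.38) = -85.87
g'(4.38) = -42.46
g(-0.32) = 5.00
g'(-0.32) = 3.79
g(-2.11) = -17.54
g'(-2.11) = 21.40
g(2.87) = -32.98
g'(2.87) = -27.60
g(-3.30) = -49.98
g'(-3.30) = 33.11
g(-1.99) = -15.05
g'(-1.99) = 20.22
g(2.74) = -29.47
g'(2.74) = -26.32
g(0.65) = 4.05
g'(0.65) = -5.76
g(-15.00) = -1110.89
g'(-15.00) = 148.24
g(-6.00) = -175.25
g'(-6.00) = 59.68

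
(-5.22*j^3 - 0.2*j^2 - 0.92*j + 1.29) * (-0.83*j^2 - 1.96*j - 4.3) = 4.3326*j^5 + 10.3972*j^4 + 23.6016*j^3 + 1.5925*j^2 + 1.4276*j - 5.547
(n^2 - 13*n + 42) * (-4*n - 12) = -4*n^3 + 40*n^2 - 12*n - 504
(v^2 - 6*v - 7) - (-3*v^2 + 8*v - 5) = 4*v^2 - 14*v - 2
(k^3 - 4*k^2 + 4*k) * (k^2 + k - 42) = k^5 - 3*k^4 - 42*k^3 + 172*k^2 - 168*k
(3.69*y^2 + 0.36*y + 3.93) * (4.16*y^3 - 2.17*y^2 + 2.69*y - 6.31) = 15.3504*y^5 - 6.5097*y^4 + 25.4937*y^3 - 30.8436*y^2 + 8.3001*y - 24.7983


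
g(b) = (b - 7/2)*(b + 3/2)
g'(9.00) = 16.00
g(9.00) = 57.75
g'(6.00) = 10.00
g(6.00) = 18.75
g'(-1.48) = -4.96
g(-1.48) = -0.10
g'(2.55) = 3.10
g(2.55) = -3.85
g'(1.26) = 0.52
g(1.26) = -6.18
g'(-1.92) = -5.84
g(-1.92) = 2.28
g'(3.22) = 4.44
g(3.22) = -1.32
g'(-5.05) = -12.10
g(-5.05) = 30.35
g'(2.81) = 3.62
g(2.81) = -2.97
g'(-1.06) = -4.12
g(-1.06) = -2.01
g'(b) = 2*b - 2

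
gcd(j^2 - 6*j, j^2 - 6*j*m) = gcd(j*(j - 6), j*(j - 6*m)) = j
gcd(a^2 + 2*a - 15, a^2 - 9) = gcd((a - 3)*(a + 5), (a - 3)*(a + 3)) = a - 3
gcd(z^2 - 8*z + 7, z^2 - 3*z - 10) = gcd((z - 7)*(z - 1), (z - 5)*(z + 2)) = 1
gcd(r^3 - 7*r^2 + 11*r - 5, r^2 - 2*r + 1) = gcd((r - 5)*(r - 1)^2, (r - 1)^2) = r^2 - 2*r + 1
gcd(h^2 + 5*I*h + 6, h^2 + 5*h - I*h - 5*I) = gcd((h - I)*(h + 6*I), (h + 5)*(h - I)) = h - I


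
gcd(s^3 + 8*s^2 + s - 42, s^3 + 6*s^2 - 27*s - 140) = s + 7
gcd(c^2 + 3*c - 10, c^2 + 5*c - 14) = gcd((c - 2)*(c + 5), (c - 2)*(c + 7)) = c - 2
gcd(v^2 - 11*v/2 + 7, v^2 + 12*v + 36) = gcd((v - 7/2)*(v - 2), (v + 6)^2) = 1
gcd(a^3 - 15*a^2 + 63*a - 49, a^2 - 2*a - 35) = a - 7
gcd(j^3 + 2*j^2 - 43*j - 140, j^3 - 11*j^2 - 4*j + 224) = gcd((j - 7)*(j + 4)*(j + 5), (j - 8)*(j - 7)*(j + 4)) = j^2 - 3*j - 28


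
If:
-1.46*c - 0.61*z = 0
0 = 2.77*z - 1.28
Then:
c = -0.19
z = 0.46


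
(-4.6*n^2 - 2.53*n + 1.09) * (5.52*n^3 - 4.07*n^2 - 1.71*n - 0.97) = -25.392*n^5 + 4.7564*n^4 + 24.1799*n^3 + 4.352*n^2 + 0.5902*n - 1.0573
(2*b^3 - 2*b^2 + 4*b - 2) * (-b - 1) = -2*b^4 - 2*b^2 - 2*b + 2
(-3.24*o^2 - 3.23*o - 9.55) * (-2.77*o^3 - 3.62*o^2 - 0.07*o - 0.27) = 8.9748*o^5 + 20.6759*o^4 + 38.3729*o^3 + 35.6719*o^2 + 1.5406*o + 2.5785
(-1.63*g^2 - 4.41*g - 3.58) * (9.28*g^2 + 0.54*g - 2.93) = -15.1264*g^4 - 41.805*g^3 - 30.8279*g^2 + 10.9881*g + 10.4894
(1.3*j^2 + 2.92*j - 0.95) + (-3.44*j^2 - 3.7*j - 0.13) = -2.14*j^2 - 0.78*j - 1.08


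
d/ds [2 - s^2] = -2*s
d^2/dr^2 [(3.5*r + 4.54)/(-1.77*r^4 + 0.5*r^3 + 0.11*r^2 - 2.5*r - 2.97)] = (-131.5818*r^7 - 234.90732*r^6 + 119.3757*r^5 + 94.060884*r^4 + 274.7951*r^3 + 257.746308*r^2 - 39.8211*r - 7.74143599999999)/(5.545233*r^12 - 4.69935*r^11 + 0.293643*r^10 + 23.95585*r^9 + 14.62089*r^8 - 16.83435*r^7 + 32.769115*r^6 + 70.54935*r^5 + 22.60929*r^4 - 2.50685*r^3 + 52.776603*r^2 + 66.15675*r + 26.198073)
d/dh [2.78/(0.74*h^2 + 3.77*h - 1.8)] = (-4.1144*h - 10.4806)/(0.74*h^2 + 3.77*h - 1.8)^2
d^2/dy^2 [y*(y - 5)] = 2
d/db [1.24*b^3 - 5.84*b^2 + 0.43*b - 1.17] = 3.72*b^2 - 11.68*b + 0.43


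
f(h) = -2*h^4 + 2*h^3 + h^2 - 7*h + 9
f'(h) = -8*h^3 + 6*h^2 + 2*h - 7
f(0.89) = 3.72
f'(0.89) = -6.11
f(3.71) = -279.98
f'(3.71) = -325.51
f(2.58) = -56.67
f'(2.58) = -99.29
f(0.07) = 8.52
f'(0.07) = -6.83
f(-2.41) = -63.78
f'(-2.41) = 135.01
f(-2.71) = -112.36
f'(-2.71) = 190.86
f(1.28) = 0.50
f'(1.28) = -11.39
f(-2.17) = -35.89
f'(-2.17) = 98.66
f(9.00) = -11637.00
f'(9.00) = -5335.00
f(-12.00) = -44691.00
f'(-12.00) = 14657.00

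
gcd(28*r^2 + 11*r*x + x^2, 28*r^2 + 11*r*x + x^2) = 28*r^2 + 11*r*x + x^2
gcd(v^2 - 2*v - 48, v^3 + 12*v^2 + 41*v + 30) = v + 6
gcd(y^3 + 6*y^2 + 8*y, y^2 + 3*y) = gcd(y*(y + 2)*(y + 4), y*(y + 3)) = y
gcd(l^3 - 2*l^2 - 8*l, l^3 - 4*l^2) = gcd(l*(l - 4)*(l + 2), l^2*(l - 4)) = l^2 - 4*l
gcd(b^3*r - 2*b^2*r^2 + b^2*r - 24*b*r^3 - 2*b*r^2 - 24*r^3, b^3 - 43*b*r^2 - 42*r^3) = 1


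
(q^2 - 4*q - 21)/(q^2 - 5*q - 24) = (q - 7)/(q - 8)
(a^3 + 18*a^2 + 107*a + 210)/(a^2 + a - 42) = (a^2 + 11*a + 30)/(a - 6)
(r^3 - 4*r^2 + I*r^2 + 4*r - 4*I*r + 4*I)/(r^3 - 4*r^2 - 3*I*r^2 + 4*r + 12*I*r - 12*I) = (r + I)/(r - 3*I)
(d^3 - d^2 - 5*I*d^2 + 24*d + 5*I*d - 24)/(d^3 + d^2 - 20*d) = (d^3 - d^2*(1 + 5*I) + d*(24 + 5*I) - 24)/(d*(d^2 + d - 20))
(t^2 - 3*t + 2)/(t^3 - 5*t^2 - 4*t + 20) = (t - 1)/(t^2 - 3*t - 10)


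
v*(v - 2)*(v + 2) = v^3 - 4*v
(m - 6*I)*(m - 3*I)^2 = m^3 - 12*I*m^2 - 45*m + 54*I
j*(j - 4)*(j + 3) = j^3 - j^2 - 12*j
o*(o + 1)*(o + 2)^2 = o^4 + 5*o^3 + 8*o^2 + 4*o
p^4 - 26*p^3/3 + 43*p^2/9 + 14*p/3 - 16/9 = (p - 8)*(p - 1)*(p - 1/3)*(p + 2/3)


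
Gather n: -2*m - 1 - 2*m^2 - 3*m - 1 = -2*m^2 - 5*m - 2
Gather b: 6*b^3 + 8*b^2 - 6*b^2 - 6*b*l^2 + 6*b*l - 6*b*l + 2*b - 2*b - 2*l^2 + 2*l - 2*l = 6*b^3 + 2*b^2 - 6*b*l^2 - 2*l^2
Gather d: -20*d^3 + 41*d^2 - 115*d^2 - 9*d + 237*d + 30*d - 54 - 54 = -20*d^3 - 74*d^2 + 258*d - 108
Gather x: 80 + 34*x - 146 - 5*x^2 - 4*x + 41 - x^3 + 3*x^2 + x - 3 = -x^3 - 2*x^2 + 31*x - 28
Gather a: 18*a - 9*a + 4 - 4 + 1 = 9*a + 1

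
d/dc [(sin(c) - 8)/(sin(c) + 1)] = 9*cos(c)/(sin(c) + 1)^2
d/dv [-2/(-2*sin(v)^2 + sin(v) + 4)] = 2*(1 - 4*sin(v))*cos(v)/(sin(v) + cos(2*v) + 3)^2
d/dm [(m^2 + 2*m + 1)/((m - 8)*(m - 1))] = (-11*m^2 + 14*m + 25)/(m^4 - 18*m^3 + 97*m^2 - 144*m + 64)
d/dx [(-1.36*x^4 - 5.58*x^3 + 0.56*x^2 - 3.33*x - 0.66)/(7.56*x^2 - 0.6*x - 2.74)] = (-20.5632*x^5 - 39.7368*x^4 + 21.6016*x^3 + 70.7064*x^2 + 6.9104*x + 8.7282)/(57.1536*x^4 - 9.072*x^3 - 41.0688*x^2 + 3.288*x + 7.5076)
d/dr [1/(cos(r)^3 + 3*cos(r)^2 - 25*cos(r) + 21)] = (3*cos(r)^2 + 6*cos(r) - 25)*sin(r)/(cos(r)^3 + 3*cos(r)^2 - 25*cos(r) + 21)^2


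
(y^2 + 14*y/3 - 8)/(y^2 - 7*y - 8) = (-y^2 - 14*y/3 + 8)/(-y^2 + 7*y + 8)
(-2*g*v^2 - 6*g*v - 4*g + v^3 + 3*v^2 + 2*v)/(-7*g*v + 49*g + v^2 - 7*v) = (2*g*v^2 + 6*g*v + 4*g - v^3 - 3*v^2 - 2*v)/(7*g*v - 49*g - v^2 + 7*v)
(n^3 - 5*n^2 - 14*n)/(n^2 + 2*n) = n - 7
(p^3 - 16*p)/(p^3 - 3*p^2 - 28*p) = (p - 4)/(p - 7)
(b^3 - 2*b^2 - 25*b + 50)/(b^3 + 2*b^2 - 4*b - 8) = (b^2 - 25)/(b^2 + 4*b + 4)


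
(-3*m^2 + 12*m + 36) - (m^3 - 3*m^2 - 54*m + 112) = -m^3 + 66*m - 76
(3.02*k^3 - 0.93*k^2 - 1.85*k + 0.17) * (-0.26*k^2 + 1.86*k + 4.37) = -0.7852*k^5 + 5.859*k^4 + 11.9486*k^3 - 7.5493*k^2 - 7.7683*k + 0.7429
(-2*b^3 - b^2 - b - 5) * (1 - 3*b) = 6*b^4 + b^3 + 2*b^2 + 14*b - 5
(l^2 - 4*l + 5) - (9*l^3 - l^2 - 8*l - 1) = -9*l^3 + 2*l^2 + 4*l + 6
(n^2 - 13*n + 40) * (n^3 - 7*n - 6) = n^5 - 13*n^4 + 33*n^3 + 85*n^2 - 202*n - 240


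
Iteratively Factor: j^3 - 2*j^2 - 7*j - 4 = (j + 1)*(j^2 - 3*j - 4) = (j + 1)^2*(j - 4)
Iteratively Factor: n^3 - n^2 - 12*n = (n - 4)*(n^2 + 3*n) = n*(n - 4)*(n + 3)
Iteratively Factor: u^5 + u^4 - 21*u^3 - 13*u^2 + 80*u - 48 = (u - 1)*(u^4 + 2*u^3 - 19*u^2 - 32*u + 48) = (u - 1)*(u + 4)*(u^3 - 2*u^2 - 11*u + 12) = (u - 1)^2*(u + 4)*(u^2 - u - 12) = (u - 1)^2*(u + 3)*(u + 4)*(u - 4)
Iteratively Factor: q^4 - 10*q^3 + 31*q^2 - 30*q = (q - 5)*(q^3 - 5*q^2 + 6*q) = q*(q - 5)*(q^2 - 5*q + 6) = q*(q - 5)*(q - 2)*(q - 3)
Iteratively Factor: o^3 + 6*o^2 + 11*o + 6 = (o + 3)*(o^2 + 3*o + 2) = (o + 1)*(o + 3)*(o + 2)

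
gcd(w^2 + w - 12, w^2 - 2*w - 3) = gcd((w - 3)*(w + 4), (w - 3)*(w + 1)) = w - 3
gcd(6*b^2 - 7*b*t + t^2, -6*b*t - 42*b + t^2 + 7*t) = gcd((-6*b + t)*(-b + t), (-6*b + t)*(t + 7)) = -6*b + t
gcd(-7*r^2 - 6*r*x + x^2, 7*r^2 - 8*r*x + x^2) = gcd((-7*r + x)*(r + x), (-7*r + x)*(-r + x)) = -7*r + x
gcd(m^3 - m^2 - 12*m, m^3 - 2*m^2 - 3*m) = m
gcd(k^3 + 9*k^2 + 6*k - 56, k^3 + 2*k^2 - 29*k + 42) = k^2 + 5*k - 14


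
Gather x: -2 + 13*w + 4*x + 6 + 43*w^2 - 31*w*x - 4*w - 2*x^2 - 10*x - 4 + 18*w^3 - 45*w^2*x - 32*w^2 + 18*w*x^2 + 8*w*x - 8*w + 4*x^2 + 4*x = 18*w^3 + 11*w^2 + w + x^2*(18*w + 2) + x*(-45*w^2 - 23*w - 2)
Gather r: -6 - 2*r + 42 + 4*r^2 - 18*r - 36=4*r^2 - 20*r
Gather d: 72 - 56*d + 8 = 80 - 56*d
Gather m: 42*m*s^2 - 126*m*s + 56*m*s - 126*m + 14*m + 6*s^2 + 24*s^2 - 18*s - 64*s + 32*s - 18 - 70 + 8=m*(42*s^2 - 70*s - 112) + 30*s^2 - 50*s - 80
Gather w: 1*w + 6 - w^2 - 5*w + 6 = -w^2 - 4*w + 12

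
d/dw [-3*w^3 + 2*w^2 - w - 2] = -9*w^2 + 4*w - 1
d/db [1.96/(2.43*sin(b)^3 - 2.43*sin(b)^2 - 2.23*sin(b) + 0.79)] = (-14.2884*sin(b)^2 + 9.5256*sin(b) + 4.3708)*cos(b)/(2.43*sin(b)^3 - 2.43*sin(b)^2 - 2.23*sin(b) + 0.79)^2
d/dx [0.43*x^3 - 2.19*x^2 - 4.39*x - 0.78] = 1.29*x^2 - 4.38*x - 4.39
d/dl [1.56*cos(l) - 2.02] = -1.56*sin(l)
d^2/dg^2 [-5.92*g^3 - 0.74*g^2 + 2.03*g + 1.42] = -35.52*g - 1.48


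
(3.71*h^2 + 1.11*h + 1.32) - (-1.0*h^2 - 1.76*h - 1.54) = 4.71*h^2 + 2.87*h + 2.86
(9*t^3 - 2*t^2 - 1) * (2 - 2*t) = -18*t^4 + 22*t^3 - 4*t^2 + 2*t - 2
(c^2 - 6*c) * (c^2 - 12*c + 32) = c^4 - 18*c^3 + 104*c^2 - 192*c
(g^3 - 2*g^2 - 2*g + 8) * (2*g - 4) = 2*g^4 - 8*g^3 + 4*g^2 + 24*g - 32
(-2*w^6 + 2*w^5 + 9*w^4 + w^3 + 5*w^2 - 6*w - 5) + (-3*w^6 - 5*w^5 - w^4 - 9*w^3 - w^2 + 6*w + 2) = -5*w^6 - 3*w^5 + 8*w^4 - 8*w^3 + 4*w^2 - 3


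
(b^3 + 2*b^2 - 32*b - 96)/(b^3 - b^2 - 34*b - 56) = (b^2 - 2*b - 24)/(b^2 - 5*b - 14)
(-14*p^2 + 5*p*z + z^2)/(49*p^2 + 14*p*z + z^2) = (-2*p + z)/(7*p + z)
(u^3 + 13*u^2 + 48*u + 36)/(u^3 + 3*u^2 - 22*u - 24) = (u + 6)/(u - 4)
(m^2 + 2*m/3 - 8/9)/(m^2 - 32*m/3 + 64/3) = (9*m^2 + 6*m - 8)/(3*(3*m^2 - 32*m + 64))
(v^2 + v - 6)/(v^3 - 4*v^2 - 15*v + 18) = (v - 2)/(v^2 - 7*v + 6)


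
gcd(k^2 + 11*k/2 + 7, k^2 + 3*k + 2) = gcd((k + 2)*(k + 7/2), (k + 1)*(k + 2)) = k + 2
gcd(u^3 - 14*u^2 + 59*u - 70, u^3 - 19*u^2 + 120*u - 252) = u - 7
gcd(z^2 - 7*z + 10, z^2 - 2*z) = z - 2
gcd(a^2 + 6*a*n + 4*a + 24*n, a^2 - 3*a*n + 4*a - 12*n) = a + 4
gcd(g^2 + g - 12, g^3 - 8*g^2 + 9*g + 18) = g - 3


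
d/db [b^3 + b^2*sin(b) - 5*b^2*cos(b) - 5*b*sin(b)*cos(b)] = 5*b^2*sin(b) + b^2*cos(b) + 3*b^2 + 2*b*sin(b) - 10*b*cos(b) - 5*b*cos(2*b) - 5*sin(2*b)/2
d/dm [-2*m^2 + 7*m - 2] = 7 - 4*m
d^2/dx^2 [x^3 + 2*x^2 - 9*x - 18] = 6*x + 4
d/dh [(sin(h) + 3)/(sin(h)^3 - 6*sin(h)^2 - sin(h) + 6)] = (-2*sin(h)^3 - 3*sin(h)^2 + 36*sin(h) + 9)/((sin(h) - 6)^2*cos(h)^3)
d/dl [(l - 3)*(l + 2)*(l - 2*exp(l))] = -2*l^2*exp(l) + 3*l^2 - 2*l*exp(l) - 2*l + 14*exp(l) - 6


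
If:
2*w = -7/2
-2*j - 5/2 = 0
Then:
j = -5/4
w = -7/4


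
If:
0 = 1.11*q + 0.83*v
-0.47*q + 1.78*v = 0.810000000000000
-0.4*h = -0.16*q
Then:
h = -0.11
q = -0.28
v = 0.38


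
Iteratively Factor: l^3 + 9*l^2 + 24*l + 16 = (l + 1)*(l^2 + 8*l + 16) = (l + 1)*(l + 4)*(l + 4)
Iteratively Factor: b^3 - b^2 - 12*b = (b + 3)*(b^2 - 4*b) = b*(b + 3)*(b - 4)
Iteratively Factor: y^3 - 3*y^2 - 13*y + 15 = (y + 3)*(y^2 - 6*y + 5) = (y - 5)*(y + 3)*(y - 1)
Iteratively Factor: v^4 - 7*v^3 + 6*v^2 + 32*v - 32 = (v - 4)*(v^3 - 3*v^2 - 6*v + 8) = (v - 4)^2*(v^2 + v - 2) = (v - 4)^2*(v + 2)*(v - 1)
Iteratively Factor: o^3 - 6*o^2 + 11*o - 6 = (o - 2)*(o^2 - 4*o + 3) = (o - 3)*(o - 2)*(o - 1)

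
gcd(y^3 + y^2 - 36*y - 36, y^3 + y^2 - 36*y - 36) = y^3 + y^2 - 36*y - 36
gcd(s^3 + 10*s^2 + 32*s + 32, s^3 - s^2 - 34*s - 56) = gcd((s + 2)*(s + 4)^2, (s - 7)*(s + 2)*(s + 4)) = s^2 + 6*s + 8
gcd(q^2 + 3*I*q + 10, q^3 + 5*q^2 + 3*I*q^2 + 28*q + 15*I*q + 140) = 1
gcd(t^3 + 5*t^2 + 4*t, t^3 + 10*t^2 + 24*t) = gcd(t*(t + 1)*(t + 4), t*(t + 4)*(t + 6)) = t^2 + 4*t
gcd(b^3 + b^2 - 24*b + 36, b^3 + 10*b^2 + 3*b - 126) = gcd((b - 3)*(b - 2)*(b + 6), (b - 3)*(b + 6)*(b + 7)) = b^2 + 3*b - 18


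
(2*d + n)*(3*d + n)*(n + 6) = 6*d^2*n + 36*d^2 + 5*d*n^2 + 30*d*n + n^3 + 6*n^2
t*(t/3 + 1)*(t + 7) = t^3/3 + 10*t^2/3 + 7*t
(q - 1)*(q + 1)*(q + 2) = q^3 + 2*q^2 - q - 2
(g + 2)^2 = g^2 + 4*g + 4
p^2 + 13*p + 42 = (p + 6)*(p + 7)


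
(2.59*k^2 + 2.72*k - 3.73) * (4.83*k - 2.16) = 12.5097*k^3 + 7.5432*k^2 - 23.8911*k + 8.0568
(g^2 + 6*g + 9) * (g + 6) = g^3 + 12*g^2 + 45*g + 54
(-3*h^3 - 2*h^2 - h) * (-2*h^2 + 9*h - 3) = 6*h^5 - 23*h^4 - 7*h^3 - 3*h^2 + 3*h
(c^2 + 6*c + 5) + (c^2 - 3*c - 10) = 2*c^2 + 3*c - 5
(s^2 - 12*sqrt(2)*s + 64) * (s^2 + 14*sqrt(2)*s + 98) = s^4 + 2*sqrt(2)*s^3 - 174*s^2 - 280*sqrt(2)*s + 6272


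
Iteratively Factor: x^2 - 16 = (x + 4)*(x - 4)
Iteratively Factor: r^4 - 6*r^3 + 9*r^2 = (r)*(r^3 - 6*r^2 + 9*r) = r^2*(r^2 - 6*r + 9) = r^2*(r - 3)*(r - 3)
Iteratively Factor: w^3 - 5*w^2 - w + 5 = (w - 1)*(w^2 - 4*w - 5) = (w - 1)*(w + 1)*(w - 5)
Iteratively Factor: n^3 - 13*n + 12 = (n - 3)*(n^2 + 3*n - 4) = (n - 3)*(n - 1)*(n + 4)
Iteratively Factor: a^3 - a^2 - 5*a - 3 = (a + 1)*(a^2 - 2*a - 3) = (a + 1)^2*(a - 3)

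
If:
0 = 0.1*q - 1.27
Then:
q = 12.70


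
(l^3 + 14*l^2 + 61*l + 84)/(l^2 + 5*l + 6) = (l^2 + 11*l + 28)/(l + 2)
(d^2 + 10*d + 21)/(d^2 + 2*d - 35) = (d + 3)/(d - 5)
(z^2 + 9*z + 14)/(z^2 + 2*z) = (z + 7)/z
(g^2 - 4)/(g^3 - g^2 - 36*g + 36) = (g^2 - 4)/(g^3 - g^2 - 36*g + 36)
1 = 1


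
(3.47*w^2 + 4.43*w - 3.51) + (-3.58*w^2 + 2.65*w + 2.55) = -0.11*w^2 + 7.08*w - 0.96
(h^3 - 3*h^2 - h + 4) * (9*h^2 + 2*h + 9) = 9*h^5 - 25*h^4 - 6*h^3 + 7*h^2 - h + 36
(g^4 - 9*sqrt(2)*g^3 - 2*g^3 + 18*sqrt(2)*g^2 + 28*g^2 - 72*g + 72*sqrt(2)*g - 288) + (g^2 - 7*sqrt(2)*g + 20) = g^4 - 9*sqrt(2)*g^3 - 2*g^3 + 18*sqrt(2)*g^2 + 29*g^2 - 72*g + 65*sqrt(2)*g - 268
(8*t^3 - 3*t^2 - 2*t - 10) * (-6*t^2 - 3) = -48*t^5 + 18*t^4 - 12*t^3 + 69*t^2 + 6*t + 30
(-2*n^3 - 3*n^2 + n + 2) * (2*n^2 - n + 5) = -4*n^5 - 4*n^4 - 5*n^3 - 12*n^2 + 3*n + 10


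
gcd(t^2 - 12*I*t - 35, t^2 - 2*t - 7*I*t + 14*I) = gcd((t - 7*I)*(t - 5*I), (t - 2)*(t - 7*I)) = t - 7*I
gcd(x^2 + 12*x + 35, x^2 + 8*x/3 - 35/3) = x + 5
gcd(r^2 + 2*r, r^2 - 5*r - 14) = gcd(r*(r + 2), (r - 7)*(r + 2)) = r + 2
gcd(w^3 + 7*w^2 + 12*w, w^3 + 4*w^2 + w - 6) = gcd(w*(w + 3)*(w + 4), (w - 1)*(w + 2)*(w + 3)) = w + 3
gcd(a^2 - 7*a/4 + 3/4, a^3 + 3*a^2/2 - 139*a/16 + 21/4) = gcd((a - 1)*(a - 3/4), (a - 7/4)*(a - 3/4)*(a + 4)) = a - 3/4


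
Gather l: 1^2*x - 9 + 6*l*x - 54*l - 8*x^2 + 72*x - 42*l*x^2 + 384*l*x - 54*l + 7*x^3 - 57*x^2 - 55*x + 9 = l*(-42*x^2 + 390*x - 108) + 7*x^3 - 65*x^2 + 18*x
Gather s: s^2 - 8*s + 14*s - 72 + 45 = s^2 + 6*s - 27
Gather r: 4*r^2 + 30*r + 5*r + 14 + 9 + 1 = 4*r^2 + 35*r + 24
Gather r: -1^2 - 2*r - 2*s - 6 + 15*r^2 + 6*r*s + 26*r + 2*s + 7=15*r^2 + r*(6*s + 24)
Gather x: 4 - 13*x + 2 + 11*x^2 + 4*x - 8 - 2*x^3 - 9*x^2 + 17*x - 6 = -2*x^3 + 2*x^2 + 8*x - 8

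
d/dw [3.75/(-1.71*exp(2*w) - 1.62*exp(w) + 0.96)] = (12.825*exp(w) + 6.075)*exp(w)/(1.71*exp(2*w) + 1.62*exp(w) - 0.96)^2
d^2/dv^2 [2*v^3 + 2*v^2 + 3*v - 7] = 12*v + 4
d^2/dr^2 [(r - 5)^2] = 2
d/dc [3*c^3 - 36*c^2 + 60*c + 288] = 9*c^2 - 72*c + 60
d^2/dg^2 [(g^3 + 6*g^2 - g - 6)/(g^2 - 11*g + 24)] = 36*(9*g^3 - 69*g^2 + 111*g + 145)/(g^6 - 33*g^5 + 435*g^4 - 2915*g^3 + 10440*g^2 - 19008*g + 13824)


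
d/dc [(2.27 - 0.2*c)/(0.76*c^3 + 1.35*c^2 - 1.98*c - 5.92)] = (0.304*c^3 - 4.9056*c^2 - 6.129*c + 5.6786)/(0.5776*c^6 + 2.052*c^5 - 1.1871*c^4 - 14.3444*c^3 - 12.0636*c^2 + 23.4432*c + 35.0464)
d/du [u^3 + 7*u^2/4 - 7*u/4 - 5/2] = 3*u^2 + 7*u/2 - 7/4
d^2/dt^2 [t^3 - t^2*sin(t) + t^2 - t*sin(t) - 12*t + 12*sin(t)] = t^2*sin(t) + t*sin(t) - 4*t*cos(t) + 6*t - 14*sin(t) - 2*cos(t) + 2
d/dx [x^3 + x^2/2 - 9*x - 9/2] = 3*x^2 + x - 9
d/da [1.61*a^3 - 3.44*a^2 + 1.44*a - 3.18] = 4.83*a^2 - 6.88*a + 1.44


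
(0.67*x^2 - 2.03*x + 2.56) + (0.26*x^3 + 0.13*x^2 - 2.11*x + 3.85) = 0.26*x^3 + 0.8*x^2 - 4.14*x + 6.41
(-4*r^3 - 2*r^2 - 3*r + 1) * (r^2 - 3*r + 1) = -4*r^5 + 10*r^4 - r^3 + 8*r^2 - 6*r + 1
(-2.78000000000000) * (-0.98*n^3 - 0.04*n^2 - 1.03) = 2.7244*n^3 + 0.1112*n^2 + 2.8634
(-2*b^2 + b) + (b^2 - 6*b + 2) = -b^2 - 5*b + 2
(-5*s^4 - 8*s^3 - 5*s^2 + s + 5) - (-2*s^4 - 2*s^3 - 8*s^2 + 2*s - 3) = -3*s^4 - 6*s^3 + 3*s^2 - s + 8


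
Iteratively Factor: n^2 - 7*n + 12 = (n - 4)*(n - 3)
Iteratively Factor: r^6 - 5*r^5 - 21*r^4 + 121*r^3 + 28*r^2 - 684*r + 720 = (r - 2)*(r^5 - 3*r^4 - 27*r^3 + 67*r^2 + 162*r - 360) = (r - 2)*(r + 4)*(r^4 - 7*r^3 + r^2 + 63*r - 90) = (r - 2)^2*(r + 4)*(r^3 - 5*r^2 - 9*r + 45) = (r - 3)*(r - 2)^2*(r + 4)*(r^2 - 2*r - 15) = (r - 5)*(r - 3)*(r - 2)^2*(r + 4)*(r + 3)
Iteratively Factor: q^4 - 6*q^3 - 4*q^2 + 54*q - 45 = (q - 5)*(q^3 - q^2 - 9*q + 9) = (q - 5)*(q + 3)*(q^2 - 4*q + 3) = (q - 5)*(q - 3)*(q + 3)*(q - 1)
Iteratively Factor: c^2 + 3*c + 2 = (c + 1)*(c + 2)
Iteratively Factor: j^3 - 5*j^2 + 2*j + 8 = (j + 1)*(j^2 - 6*j + 8) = (j - 4)*(j + 1)*(j - 2)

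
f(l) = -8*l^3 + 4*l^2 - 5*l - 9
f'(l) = -24*l^2 + 8*l - 5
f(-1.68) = 48.62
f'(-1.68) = -86.18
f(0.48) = -11.36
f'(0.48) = -6.69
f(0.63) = -12.56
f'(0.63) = -9.49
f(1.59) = -39.00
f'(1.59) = -52.95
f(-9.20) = 6605.06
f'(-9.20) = -2109.96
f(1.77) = -49.68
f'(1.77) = -66.03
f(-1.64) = 45.25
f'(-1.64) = -82.67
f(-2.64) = 179.28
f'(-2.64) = -193.39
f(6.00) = -1623.00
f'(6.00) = -821.00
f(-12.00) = 14451.00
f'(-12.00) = -3557.00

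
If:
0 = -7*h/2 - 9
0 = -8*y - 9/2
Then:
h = -18/7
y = -9/16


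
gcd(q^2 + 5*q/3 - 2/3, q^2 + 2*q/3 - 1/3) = q - 1/3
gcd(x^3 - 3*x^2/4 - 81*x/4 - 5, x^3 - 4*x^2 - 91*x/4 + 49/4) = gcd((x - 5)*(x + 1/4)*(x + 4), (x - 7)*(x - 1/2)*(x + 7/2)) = 1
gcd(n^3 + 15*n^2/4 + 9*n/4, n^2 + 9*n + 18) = n + 3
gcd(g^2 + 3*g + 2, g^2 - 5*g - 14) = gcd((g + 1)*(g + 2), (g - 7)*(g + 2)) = g + 2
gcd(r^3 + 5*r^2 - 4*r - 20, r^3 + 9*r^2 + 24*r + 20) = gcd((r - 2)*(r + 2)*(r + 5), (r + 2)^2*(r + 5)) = r^2 + 7*r + 10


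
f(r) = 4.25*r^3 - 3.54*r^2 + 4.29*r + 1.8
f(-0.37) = -0.49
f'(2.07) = 44.27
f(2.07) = 33.21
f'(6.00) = 420.81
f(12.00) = 6887.52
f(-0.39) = -0.66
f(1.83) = 23.84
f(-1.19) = -15.48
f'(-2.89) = 131.24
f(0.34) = 3.02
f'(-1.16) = 29.66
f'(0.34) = 3.36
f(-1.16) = -14.57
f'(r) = 12.75*r^2 - 7.08*r + 4.29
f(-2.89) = -142.75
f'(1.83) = 34.03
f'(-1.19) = 30.77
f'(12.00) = 1755.33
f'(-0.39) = 8.99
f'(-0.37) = 8.66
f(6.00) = 818.10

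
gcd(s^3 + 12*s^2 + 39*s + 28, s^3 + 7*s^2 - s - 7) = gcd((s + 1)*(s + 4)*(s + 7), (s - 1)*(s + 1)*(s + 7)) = s^2 + 8*s + 7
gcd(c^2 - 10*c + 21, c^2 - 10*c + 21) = c^2 - 10*c + 21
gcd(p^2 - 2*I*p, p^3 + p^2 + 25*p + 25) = 1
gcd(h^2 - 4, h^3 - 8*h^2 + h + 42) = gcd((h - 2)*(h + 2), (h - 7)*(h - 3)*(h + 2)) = h + 2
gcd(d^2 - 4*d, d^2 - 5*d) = d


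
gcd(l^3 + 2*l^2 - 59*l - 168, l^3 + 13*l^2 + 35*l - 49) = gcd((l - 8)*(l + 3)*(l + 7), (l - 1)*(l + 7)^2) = l + 7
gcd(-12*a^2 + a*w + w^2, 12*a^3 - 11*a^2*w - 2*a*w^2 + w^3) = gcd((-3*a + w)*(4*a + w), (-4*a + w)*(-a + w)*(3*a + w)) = 1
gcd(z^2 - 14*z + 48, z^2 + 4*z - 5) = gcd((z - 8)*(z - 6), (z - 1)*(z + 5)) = 1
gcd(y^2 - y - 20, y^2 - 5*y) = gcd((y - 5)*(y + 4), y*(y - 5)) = y - 5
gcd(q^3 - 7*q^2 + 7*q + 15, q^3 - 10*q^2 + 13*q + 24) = q^2 - 2*q - 3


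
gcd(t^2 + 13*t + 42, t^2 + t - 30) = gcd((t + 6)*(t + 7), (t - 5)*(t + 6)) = t + 6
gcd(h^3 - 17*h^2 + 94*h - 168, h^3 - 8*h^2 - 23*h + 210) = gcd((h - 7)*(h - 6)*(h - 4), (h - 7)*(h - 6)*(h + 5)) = h^2 - 13*h + 42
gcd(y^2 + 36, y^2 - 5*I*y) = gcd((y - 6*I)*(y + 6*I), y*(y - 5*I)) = 1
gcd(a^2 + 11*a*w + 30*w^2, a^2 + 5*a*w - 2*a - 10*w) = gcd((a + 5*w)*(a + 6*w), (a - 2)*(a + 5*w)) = a + 5*w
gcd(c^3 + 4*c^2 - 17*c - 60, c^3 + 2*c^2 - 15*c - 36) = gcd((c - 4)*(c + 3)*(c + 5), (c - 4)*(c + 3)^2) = c^2 - c - 12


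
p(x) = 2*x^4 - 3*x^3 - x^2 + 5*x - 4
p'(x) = 8*x^3 - 9*x^2 - 2*x + 5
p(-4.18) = 787.30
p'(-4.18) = -728.17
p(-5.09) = 1682.72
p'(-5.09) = -1272.97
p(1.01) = -0.98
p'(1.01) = 2.04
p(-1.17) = -2.67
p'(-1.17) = -17.79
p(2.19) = 16.65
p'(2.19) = 41.48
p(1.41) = 0.56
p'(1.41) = 6.71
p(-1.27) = -0.61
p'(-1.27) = -23.36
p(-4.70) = 1237.82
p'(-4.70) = -1014.99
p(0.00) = -4.00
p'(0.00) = 5.00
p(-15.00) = 111071.00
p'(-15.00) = -28990.00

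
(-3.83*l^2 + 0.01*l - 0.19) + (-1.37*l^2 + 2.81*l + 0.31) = -5.2*l^2 + 2.82*l + 0.12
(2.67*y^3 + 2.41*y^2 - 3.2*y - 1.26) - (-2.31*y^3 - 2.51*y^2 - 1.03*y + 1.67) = 4.98*y^3 + 4.92*y^2 - 2.17*y - 2.93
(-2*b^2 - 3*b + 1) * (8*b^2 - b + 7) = -16*b^4 - 22*b^3 - 3*b^2 - 22*b + 7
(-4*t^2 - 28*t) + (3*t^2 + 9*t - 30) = -t^2 - 19*t - 30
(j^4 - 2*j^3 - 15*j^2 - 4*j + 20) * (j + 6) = j^5 + 4*j^4 - 27*j^3 - 94*j^2 - 4*j + 120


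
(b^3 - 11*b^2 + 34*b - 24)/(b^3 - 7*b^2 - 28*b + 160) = (b^2 - 7*b + 6)/(b^2 - 3*b - 40)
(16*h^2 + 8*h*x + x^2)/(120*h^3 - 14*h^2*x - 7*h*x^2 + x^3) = (4*h + x)/(30*h^2 - 11*h*x + x^2)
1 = 1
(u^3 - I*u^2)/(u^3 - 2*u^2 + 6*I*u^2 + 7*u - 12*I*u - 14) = u^2/(u^2 + u*(-2 + 7*I) - 14*I)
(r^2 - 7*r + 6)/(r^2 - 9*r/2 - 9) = 2*(r - 1)/(2*r + 3)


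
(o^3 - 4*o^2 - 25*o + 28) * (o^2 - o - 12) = o^5 - 5*o^4 - 33*o^3 + 101*o^2 + 272*o - 336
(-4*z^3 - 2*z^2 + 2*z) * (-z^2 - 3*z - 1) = 4*z^5 + 14*z^4 + 8*z^3 - 4*z^2 - 2*z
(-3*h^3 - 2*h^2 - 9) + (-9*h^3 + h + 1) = -12*h^3 - 2*h^2 + h - 8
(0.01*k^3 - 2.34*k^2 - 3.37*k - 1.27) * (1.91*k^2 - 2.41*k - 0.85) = 0.0191*k^5 - 4.4935*k^4 - 0.8058*k^3 + 7.685*k^2 + 5.9252*k + 1.0795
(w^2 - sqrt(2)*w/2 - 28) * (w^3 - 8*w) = w^5 - sqrt(2)*w^4/2 - 36*w^3 + 4*sqrt(2)*w^2 + 224*w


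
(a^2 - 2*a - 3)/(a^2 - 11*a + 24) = (a + 1)/(a - 8)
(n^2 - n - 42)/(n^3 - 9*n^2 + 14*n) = (n + 6)/(n*(n - 2))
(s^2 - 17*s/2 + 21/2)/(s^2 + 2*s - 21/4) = 2*(s - 7)/(2*s + 7)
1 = 1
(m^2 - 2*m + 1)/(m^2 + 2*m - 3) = (m - 1)/(m + 3)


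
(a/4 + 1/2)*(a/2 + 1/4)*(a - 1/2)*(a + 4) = a^4/8 + 3*a^3/4 + 31*a^2/32 - 3*a/16 - 1/4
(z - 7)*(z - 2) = z^2 - 9*z + 14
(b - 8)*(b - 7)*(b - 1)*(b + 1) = b^4 - 15*b^3 + 55*b^2 + 15*b - 56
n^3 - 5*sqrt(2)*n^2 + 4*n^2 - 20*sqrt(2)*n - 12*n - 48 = (n + 4)*(n - 6*sqrt(2))*(n + sqrt(2))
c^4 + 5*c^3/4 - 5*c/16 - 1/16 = (c - 1/2)*(c + 1/4)*(c + 1/2)*(c + 1)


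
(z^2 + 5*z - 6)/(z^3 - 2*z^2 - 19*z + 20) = (z + 6)/(z^2 - z - 20)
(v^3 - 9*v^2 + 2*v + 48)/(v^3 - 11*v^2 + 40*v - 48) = (v^2 - 6*v - 16)/(v^2 - 8*v + 16)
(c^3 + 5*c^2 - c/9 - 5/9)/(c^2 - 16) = (9*c^3 + 45*c^2 - c - 5)/(9*(c^2 - 16))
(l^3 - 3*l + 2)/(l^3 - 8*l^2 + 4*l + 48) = (l^2 - 2*l + 1)/(l^2 - 10*l + 24)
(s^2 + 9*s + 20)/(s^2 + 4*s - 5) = (s + 4)/(s - 1)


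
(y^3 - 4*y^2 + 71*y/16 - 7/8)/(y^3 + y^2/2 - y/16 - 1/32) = 2*(4*y^2 - 15*y + 14)/(8*y^2 + 6*y + 1)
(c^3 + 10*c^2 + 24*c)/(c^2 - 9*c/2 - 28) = 2*c*(c^2 + 10*c + 24)/(2*c^2 - 9*c - 56)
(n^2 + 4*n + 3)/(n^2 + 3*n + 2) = (n + 3)/(n + 2)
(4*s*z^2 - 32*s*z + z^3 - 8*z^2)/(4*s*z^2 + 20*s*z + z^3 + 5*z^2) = (z - 8)/(z + 5)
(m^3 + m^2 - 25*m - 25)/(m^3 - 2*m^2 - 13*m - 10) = (m + 5)/(m + 2)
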